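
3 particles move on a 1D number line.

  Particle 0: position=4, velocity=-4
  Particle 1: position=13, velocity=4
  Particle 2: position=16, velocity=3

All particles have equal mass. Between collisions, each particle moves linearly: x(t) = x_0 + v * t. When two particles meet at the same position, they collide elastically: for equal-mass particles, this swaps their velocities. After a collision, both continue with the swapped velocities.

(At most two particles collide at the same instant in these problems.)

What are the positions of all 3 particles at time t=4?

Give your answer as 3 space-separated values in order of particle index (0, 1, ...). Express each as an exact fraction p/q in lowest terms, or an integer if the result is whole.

Collision at t=3: particles 1 and 2 swap velocities; positions: p0=-8 p1=25 p2=25; velocities now: v0=-4 v1=3 v2=4
Advance to t=4 (no further collisions before then); velocities: v0=-4 v1=3 v2=4; positions = -12 28 29

Answer: -12 28 29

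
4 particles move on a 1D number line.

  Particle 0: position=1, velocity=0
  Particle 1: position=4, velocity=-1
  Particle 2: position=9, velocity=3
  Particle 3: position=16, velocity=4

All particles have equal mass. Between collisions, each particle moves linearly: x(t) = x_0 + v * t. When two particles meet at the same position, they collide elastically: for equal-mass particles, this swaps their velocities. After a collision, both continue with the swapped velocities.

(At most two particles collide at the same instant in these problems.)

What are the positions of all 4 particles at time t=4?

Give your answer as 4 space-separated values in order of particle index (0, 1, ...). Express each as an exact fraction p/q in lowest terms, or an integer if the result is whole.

Collision at t=3: particles 0 and 1 swap velocities; positions: p0=1 p1=1 p2=18 p3=28; velocities now: v0=-1 v1=0 v2=3 v3=4
Advance to t=4 (no further collisions before then); velocities: v0=-1 v1=0 v2=3 v3=4; positions = 0 1 21 32

Answer: 0 1 21 32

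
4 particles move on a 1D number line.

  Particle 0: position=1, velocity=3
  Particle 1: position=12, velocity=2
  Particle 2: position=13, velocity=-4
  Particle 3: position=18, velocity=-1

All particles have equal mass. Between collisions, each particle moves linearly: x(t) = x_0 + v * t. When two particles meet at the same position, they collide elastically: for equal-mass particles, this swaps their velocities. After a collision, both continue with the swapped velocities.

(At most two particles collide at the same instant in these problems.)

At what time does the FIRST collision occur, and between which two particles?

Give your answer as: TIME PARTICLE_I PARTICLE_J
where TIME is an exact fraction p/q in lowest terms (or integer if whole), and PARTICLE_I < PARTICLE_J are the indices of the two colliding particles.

Pair (0,1): pos 1,12 vel 3,2 -> gap=11, closing at 1/unit, collide at t=11
Pair (1,2): pos 12,13 vel 2,-4 -> gap=1, closing at 6/unit, collide at t=1/6
Pair (2,3): pos 13,18 vel -4,-1 -> not approaching (rel speed -3 <= 0)
Earliest collision: t=1/6 between 1 and 2

Answer: 1/6 1 2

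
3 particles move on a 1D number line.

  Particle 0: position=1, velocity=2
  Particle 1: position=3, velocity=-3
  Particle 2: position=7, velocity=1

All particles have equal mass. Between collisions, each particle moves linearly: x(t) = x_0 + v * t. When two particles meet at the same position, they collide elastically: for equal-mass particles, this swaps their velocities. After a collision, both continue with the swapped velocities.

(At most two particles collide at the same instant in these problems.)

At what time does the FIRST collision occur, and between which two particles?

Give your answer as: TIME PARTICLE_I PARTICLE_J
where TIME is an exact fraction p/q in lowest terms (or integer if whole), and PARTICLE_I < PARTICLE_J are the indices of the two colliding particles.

Pair (0,1): pos 1,3 vel 2,-3 -> gap=2, closing at 5/unit, collide at t=2/5
Pair (1,2): pos 3,7 vel -3,1 -> not approaching (rel speed -4 <= 0)
Earliest collision: t=2/5 between 0 and 1

Answer: 2/5 0 1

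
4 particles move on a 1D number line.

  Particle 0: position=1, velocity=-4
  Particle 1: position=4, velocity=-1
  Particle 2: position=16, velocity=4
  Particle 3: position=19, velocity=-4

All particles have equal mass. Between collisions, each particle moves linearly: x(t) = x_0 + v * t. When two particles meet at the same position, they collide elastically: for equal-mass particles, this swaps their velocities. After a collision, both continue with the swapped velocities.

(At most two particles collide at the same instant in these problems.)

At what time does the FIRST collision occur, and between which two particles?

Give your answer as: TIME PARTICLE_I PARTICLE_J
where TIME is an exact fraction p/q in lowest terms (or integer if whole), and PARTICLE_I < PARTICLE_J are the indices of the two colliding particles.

Answer: 3/8 2 3

Derivation:
Pair (0,1): pos 1,4 vel -4,-1 -> not approaching (rel speed -3 <= 0)
Pair (1,2): pos 4,16 vel -1,4 -> not approaching (rel speed -5 <= 0)
Pair (2,3): pos 16,19 vel 4,-4 -> gap=3, closing at 8/unit, collide at t=3/8
Earliest collision: t=3/8 between 2 and 3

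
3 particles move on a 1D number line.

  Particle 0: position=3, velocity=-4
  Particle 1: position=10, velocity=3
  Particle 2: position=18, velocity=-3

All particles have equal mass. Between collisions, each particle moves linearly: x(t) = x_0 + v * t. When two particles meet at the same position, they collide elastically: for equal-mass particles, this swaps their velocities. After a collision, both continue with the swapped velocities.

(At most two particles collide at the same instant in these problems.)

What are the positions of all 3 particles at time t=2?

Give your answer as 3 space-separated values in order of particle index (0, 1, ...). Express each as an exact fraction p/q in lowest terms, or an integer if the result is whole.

Collision at t=4/3: particles 1 and 2 swap velocities; positions: p0=-7/3 p1=14 p2=14; velocities now: v0=-4 v1=-3 v2=3
Advance to t=2 (no further collisions before then); velocities: v0=-4 v1=-3 v2=3; positions = -5 12 16

Answer: -5 12 16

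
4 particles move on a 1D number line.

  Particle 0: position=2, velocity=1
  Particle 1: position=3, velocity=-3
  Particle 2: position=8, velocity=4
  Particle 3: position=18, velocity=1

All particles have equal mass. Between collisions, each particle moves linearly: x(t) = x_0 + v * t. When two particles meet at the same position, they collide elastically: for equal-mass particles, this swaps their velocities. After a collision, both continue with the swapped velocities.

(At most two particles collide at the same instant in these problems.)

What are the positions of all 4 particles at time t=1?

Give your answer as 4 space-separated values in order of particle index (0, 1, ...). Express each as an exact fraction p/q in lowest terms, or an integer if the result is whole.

Collision at t=1/4: particles 0 and 1 swap velocities; positions: p0=9/4 p1=9/4 p2=9 p3=73/4; velocities now: v0=-3 v1=1 v2=4 v3=1
Advance to t=1 (no further collisions before then); velocities: v0=-3 v1=1 v2=4 v3=1; positions = 0 3 12 19

Answer: 0 3 12 19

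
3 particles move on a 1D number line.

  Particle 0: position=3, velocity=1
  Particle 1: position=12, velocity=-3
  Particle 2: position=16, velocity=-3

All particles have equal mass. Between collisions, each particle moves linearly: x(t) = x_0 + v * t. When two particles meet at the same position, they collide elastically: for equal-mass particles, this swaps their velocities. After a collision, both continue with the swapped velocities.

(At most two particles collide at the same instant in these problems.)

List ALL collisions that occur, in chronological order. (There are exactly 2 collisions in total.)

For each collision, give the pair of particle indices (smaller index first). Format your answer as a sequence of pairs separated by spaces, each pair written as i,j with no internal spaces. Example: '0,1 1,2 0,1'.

Answer: 0,1 1,2

Derivation:
Collision at t=9/4: particles 0 and 1 swap velocities; positions: p0=21/4 p1=21/4 p2=37/4; velocities now: v0=-3 v1=1 v2=-3
Collision at t=13/4: particles 1 and 2 swap velocities; positions: p0=9/4 p1=25/4 p2=25/4; velocities now: v0=-3 v1=-3 v2=1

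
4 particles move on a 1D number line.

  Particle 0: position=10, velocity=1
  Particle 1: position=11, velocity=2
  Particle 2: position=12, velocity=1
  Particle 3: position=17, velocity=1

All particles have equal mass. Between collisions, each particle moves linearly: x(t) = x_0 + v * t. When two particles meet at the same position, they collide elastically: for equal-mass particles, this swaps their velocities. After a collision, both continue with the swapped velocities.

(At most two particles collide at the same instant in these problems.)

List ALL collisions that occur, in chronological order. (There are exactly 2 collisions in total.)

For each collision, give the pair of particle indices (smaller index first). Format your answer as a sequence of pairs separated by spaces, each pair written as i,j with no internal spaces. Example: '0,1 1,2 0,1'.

Collision at t=1: particles 1 and 2 swap velocities; positions: p0=11 p1=13 p2=13 p3=18; velocities now: v0=1 v1=1 v2=2 v3=1
Collision at t=6: particles 2 and 3 swap velocities; positions: p0=16 p1=18 p2=23 p3=23; velocities now: v0=1 v1=1 v2=1 v3=2

Answer: 1,2 2,3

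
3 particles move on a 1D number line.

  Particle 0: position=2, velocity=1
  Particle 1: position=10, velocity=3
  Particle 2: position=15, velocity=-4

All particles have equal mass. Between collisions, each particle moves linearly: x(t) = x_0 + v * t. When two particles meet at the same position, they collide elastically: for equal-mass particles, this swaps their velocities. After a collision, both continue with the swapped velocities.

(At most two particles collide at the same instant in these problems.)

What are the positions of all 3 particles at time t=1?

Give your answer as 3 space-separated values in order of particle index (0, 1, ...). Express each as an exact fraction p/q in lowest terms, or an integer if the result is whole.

Answer: 3 11 13

Derivation:
Collision at t=5/7: particles 1 and 2 swap velocities; positions: p0=19/7 p1=85/7 p2=85/7; velocities now: v0=1 v1=-4 v2=3
Advance to t=1 (no further collisions before then); velocities: v0=1 v1=-4 v2=3; positions = 3 11 13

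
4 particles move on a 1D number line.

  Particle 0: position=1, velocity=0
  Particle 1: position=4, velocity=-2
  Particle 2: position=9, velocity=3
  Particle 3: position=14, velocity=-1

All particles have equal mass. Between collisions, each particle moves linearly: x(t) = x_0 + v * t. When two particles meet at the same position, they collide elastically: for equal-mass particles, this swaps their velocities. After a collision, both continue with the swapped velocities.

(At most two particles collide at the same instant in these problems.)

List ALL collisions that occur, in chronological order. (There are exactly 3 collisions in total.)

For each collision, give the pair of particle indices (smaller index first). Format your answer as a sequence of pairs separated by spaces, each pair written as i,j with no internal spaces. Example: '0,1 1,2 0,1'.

Collision at t=5/4: particles 2 and 3 swap velocities; positions: p0=1 p1=3/2 p2=51/4 p3=51/4; velocities now: v0=0 v1=-2 v2=-1 v3=3
Collision at t=3/2: particles 0 and 1 swap velocities; positions: p0=1 p1=1 p2=25/2 p3=27/2; velocities now: v0=-2 v1=0 v2=-1 v3=3
Collision at t=13: particles 1 and 2 swap velocities; positions: p0=-22 p1=1 p2=1 p3=48; velocities now: v0=-2 v1=-1 v2=0 v3=3

Answer: 2,3 0,1 1,2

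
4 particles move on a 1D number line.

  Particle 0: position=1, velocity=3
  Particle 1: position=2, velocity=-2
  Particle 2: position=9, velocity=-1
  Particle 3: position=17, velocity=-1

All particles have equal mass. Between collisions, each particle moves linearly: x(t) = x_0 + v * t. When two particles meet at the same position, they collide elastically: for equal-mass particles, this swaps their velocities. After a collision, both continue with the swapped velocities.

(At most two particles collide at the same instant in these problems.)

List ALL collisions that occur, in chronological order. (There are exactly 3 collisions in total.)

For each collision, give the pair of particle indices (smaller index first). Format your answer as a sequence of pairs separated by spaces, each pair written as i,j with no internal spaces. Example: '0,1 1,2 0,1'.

Answer: 0,1 1,2 2,3

Derivation:
Collision at t=1/5: particles 0 and 1 swap velocities; positions: p0=8/5 p1=8/5 p2=44/5 p3=84/5; velocities now: v0=-2 v1=3 v2=-1 v3=-1
Collision at t=2: particles 1 and 2 swap velocities; positions: p0=-2 p1=7 p2=7 p3=15; velocities now: v0=-2 v1=-1 v2=3 v3=-1
Collision at t=4: particles 2 and 3 swap velocities; positions: p0=-6 p1=5 p2=13 p3=13; velocities now: v0=-2 v1=-1 v2=-1 v3=3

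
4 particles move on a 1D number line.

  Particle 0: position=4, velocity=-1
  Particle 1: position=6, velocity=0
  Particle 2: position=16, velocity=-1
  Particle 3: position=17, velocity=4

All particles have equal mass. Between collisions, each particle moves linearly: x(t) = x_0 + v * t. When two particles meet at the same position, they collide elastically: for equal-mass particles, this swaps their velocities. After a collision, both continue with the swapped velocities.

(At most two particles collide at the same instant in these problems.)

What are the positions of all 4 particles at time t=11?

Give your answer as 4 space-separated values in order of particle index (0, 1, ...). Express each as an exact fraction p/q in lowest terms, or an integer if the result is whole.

Collision at t=10: particles 1 and 2 swap velocities; positions: p0=-6 p1=6 p2=6 p3=57; velocities now: v0=-1 v1=-1 v2=0 v3=4
Advance to t=11 (no further collisions before then); velocities: v0=-1 v1=-1 v2=0 v3=4; positions = -7 5 6 61

Answer: -7 5 6 61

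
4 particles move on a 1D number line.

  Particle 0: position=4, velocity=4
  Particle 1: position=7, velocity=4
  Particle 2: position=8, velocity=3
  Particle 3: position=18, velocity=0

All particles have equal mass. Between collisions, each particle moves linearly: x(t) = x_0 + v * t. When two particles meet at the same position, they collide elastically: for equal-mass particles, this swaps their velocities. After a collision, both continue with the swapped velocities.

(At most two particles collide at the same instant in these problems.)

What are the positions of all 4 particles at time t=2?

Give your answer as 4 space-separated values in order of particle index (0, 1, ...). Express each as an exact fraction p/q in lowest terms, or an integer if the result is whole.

Answer: 12 14 15 18

Derivation:
Collision at t=1: particles 1 and 2 swap velocities; positions: p0=8 p1=11 p2=11 p3=18; velocities now: v0=4 v1=3 v2=4 v3=0
Advance to t=2 (no further collisions before then); velocities: v0=4 v1=3 v2=4 v3=0; positions = 12 14 15 18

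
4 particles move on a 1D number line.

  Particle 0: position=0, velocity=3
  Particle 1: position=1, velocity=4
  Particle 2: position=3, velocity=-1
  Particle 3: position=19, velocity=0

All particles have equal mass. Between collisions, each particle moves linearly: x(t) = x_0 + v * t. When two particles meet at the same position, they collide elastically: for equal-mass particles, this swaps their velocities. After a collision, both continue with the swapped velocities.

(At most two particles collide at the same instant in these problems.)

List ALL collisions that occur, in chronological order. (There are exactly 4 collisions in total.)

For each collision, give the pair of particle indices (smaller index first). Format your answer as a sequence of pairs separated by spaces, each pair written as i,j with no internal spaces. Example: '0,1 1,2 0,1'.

Answer: 1,2 0,1 2,3 1,2

Derivation:
Collision at t=2/5: particles 1 and 2 swap velocities; positions: p0=6/5 p1=13/5 p2=13/5 p3=19; velocities now: v0=3 v1=-1 v2=4 v3=0
Collision at t=3/4: particles 0 and 1 swap velocities; positions: p0=9/4 p1=9/4 p2=4 p3=19; velocities now: v0=-1 v1=3 v2=4 v3=0
Collision at t=9/2: particles 2 and 3 swap velocities; positions: p0=-3/2 p1=27/2 p2=19 p3=19; velocities now: v0=-1 v1=3 v2=0 v3=4
Collision at t=19/3: particles 1 and 2 swap velocities; positions: p0=-10/3 p1=19 p2=19 p3=79/3; velocities now: v0=-1 v1=0 v2=3 v3=4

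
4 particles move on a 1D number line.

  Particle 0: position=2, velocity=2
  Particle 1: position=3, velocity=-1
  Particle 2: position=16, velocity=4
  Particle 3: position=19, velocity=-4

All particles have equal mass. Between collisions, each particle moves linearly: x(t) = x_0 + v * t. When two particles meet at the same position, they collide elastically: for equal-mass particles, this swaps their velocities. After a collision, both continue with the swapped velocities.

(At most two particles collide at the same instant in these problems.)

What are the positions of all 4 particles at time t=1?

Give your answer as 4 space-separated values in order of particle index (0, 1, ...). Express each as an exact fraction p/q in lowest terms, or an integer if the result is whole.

Collision at t=1/3: particles 0 and 1 swap velocities; positions: p0=8/3 p1=8/3 p2=52/3 p3=53/3; velocities now: v0=-1 v1=2 v2=4 v3=-4
Collision at t=3/8: particles 2 and 3 swap velocities; positions: p0=21/8 p1=11/4 p2=35/2 p3=35/2; velocities now: v0=-1 v1=2 v2=-4 v3=4
Advance to t=1 (no further collisions before then); velocities: v0=-1 v1=2 v2=-4 v3=4; positions = 2 4 15 20

Answer: 2 4 15 20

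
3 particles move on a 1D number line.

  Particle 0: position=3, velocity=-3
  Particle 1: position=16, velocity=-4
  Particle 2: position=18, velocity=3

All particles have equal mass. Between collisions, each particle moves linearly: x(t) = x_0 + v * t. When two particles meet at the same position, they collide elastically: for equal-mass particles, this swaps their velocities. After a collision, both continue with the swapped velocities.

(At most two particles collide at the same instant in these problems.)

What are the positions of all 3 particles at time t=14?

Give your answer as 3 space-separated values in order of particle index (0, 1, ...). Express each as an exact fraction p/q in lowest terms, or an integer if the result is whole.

Collision at t=13: particles 0 and 1 swap velocities; positions: p0=-36 p1=-36 p2=57; velocities now: v0=-4 v1=-3 v2=3
Advance to t=14 (no further collisions before then); velocities: v0=-4 v1=-3 v2=3; positions = -40 -39 60

Answer: -40 -39 60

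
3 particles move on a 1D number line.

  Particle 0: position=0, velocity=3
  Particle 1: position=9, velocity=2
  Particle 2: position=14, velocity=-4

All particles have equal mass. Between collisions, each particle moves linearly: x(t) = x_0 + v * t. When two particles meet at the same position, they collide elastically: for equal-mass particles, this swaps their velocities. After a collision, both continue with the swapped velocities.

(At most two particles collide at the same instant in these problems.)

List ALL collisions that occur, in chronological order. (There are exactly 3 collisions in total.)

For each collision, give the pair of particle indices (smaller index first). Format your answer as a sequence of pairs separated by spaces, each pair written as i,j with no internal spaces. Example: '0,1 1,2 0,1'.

Collision at t=5/6: particles 1 and 2 swap velocities; positions: p0=5/2 p1=32/3 p2=32/3; velocities now: v0=3 v1=-4 v2=2
Collision at t=2: particles 0 and 1 swap velocities; positions: p0=6 p1=6 p2=13; velocities now: v0=-4 v1=3 v2=2
Collision at t=9: particles 1 and 2 swap velocities; positions: p0=-22 p1=27 p2=27; velocities now: v0=-4 v1=2 v2=3

Answer: 1,2 0,1 1,2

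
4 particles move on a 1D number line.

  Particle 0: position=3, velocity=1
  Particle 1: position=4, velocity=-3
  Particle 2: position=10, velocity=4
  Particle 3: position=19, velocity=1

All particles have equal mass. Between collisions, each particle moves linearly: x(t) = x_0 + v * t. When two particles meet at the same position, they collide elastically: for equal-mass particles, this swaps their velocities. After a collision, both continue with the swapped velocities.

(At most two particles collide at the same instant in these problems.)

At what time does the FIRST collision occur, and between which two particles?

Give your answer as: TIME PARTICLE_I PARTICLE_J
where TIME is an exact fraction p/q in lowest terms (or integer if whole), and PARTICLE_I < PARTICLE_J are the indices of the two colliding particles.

Answer: 1/4 0 1

Derivation:
Pair (0,1): pos 3,4 vel 1,-3 -> gap=1, closing at 4/unit, collide at t=1/4
Pair (1,2): pos 4,10 vel -3,4 -> not approaching (rel speed -7 <= 0)
Pair (2,3): pos 10,19 vel 4,1 -> gap=9, closing at 3/unit, collide at t=3
Earliest collision: t=1/4 between 0 and 1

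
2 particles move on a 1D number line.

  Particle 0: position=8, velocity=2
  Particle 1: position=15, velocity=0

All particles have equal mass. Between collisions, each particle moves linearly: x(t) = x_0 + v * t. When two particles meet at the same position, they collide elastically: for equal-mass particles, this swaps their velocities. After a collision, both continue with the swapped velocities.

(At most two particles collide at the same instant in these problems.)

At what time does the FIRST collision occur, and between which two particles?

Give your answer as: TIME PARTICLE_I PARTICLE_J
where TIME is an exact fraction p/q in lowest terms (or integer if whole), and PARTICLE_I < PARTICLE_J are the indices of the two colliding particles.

Pair (0,1): pos 8,15 vel 2,0 -> gap=7, closing at 2/unit, collide at t=7/2
Earliest collision: t=7/2 between 0 and 1

Answer: 7/2 0 1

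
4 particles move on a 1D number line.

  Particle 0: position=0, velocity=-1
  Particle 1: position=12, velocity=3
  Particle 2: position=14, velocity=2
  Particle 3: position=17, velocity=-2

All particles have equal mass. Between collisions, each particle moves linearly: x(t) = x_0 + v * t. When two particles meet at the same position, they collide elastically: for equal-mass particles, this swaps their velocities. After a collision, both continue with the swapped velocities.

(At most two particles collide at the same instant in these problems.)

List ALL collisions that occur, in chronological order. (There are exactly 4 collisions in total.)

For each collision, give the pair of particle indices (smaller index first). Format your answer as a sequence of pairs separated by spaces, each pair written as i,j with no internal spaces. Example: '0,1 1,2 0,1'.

Answer: 2,3 1,2 2,3 0,1

Derivation:
Collision at t=3/4: particles 2 and 3 swap velocities; positions: p0=-3/4 p1=57/4 p2=31/2 p3=31/2; velocities now: v0=-1 v1=3 v2=-2 v3=2
Collision at t=1: particles 1 and 2 swap velocities; positions: p0=-1 p1=15 p2=15 p3=16; velocities now: v0=-1 v1=-2 v2=3 v3=2
Collision at t=2: particles 2 and 3 swap velocities; positions: p0=-2 p1=13 p2=18 p3=18; velocities now: v0=-1 v1=-2 v2=2 v3=3
Collision at t=17: particles 0 and 1 swap velocities; positions: p0=-17 p1=-17 p2=48 p3=63; velocities now: v0=-2 v1=-1 v2=2 v3=3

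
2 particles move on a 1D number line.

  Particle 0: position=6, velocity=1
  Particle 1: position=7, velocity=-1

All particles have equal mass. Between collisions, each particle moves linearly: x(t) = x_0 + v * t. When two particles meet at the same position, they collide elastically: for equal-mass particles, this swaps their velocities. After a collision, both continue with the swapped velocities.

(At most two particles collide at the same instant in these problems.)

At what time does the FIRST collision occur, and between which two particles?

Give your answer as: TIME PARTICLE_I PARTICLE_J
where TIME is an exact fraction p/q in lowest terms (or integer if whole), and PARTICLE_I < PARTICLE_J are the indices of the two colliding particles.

Answer: 1/2 0 1

Derivation:
Pair (0,1): pos 6,7 vel 1,-1 -> gap=1, closing at 2/unit, collide at t=1/2
Earliest collision: t=1/2 between 0 and 1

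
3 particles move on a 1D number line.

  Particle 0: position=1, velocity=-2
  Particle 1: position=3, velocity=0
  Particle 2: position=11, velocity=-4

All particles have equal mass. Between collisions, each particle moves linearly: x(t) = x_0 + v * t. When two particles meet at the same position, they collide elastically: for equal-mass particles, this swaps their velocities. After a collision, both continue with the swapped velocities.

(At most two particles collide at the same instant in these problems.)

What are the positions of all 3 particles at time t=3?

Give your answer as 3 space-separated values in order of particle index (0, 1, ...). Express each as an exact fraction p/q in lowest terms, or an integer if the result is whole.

Collision at t=2: particles 1 and 2 swap velocities; positions: p0=-3 p1=3 p2=3; velocities now: v0=-2 v1=-4 v2=0
Advance to t=3 (no further collisions before then); velocities: v0=-2 v1=-4 v2=0; positions = -5 -1 3

Answer: -5 -1 3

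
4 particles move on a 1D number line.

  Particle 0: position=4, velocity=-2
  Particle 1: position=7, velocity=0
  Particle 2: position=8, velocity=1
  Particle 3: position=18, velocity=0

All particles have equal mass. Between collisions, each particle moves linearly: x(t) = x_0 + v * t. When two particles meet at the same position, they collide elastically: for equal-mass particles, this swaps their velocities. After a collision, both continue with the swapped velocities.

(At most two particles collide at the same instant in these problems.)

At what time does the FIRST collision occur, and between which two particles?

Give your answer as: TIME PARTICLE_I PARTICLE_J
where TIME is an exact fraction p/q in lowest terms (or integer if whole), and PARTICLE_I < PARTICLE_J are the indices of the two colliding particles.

Pair (0,1): pos 4,7 vel -2,0 -> not approaching (rel speed -2 <= 0)
Pair (1,2): pos 7,8 vel 0,1 -> not approaching (rel speed -1 <= 0)
Pair (2,3): pos 8,18 vel 1,0 -> gap=10, closing at 1/unit, collide at t=10
Earliest collision: t=10 between 2 and 3

Answer: 10 2 3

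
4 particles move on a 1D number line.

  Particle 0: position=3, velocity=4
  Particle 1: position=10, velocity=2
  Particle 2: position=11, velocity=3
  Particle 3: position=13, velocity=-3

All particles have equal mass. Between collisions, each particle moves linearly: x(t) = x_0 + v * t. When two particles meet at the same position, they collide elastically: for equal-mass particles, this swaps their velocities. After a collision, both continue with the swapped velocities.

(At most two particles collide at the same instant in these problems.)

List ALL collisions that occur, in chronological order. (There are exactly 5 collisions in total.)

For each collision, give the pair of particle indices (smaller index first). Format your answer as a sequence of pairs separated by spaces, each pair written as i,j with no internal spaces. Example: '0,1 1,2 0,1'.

Collision at t=1/3: particles 2 and 3 swap velocities; positions: p0=13/3 p1=32/3 p2=12 p3=12; velocities now: v0=4 v1=2 v2=-3 v3=3
Collision at t=3/5: particles 1 and 2 swap velocities; positions: p0=27/5 p1=56/5 p2=56/5 p3=64/5; velocities now: v0=4 v1=-3 v2=2 v3=3
Collision at t=10/7: particles 0 and 1 swap velocities; positions: p0=61/7 p1=61/7 p2=90/7 p3=107/7; velocities now: v0=-3 v1=4 v2=2 v3=3
Collision at t=7/2: particles 1 and 2 swap velocities; positions: p0=5/2 p1=17 p2=17 p3=43/2; velocities now: v0=-3 v1=2 v2=4 v3=3
Collision at t=8: particles 2 and 3 swap velocities; positions: p0=-11 p1=26 p2=35 p3=35; velocities now: v0=-3 v1=2 v2=3 v3=4

Answer: 2,3 1,2 0,1 1,2 2,3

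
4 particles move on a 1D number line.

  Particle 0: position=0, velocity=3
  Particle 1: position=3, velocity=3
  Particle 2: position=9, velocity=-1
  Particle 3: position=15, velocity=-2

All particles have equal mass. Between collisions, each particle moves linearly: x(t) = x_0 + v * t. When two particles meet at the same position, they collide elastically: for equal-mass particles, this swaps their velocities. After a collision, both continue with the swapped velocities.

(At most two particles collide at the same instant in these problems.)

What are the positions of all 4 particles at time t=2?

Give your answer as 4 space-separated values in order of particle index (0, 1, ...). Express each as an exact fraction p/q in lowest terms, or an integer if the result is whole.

Collision at t=3/2: particles 1 and 2 swap velocities; positions: p0=9/2 p1=15/2 p2=15/2 p3=12; velocities now: v0=3 v1=-1 v2=3 v3=-2
Advance to t=2 (no further collisions before then); velocities: v0=3 v1=-1 v2=3 v3=-2; positions = 6 7 9 11

Answer: 6 7 9 11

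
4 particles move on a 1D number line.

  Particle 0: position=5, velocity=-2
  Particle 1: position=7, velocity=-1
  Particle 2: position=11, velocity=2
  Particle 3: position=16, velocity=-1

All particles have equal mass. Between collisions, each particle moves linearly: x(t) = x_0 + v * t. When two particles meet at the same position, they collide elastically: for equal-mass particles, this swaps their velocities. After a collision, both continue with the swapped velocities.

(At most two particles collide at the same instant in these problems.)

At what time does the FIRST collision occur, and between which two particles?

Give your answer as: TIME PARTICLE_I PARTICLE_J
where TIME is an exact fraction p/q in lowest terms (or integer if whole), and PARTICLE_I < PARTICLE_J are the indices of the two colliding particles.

Answer: 5/3 2 3

Derivation:
Pair (0,1): pos 5,7 vel -2,-1 -> not approaching (rel speed -1 <= 0)
Pair (1,2): pos 7,11 vel -1,2 -> not approaching (rel speed -3 <= 0)
Pair (2,3): pos 11,16 vel 2,-1 -> gap=5, closing at 3/unit, collide at t=5/3
Earliest collision: t=5/3 between 2 and 3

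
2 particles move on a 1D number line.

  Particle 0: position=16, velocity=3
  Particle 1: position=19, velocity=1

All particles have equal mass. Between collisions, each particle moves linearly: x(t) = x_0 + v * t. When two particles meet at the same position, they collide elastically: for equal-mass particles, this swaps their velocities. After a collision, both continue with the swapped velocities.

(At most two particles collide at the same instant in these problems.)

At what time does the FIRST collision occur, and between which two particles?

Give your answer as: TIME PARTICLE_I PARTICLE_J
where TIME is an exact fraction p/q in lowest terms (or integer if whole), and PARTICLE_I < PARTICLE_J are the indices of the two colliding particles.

Pair (0,1): pos 16,19 vel 3,1 -> gap=3, closing at 2/unit, collide at t=3/2
Earliest collision: t=3/2 between 0 and 1

Answer: 3/2 0 1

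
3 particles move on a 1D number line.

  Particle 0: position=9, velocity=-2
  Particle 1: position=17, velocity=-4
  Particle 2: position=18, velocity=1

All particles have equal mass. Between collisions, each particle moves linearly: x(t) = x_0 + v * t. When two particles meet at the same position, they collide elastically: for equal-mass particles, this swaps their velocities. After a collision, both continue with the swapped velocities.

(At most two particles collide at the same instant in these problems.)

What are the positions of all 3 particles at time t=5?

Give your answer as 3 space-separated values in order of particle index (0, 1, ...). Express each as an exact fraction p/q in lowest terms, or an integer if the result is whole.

Collision at t=4: particles 0 and 1 swap velocities; positions: p0=1 p1=1 p2=22; velocities now: v0=-4 v1=-2 v2=1
Advance to t=5 (no further collisions before then); velocities: v0=-4 v1=-2 v2=1; positions = -3 -1 23

Answer: -3 -1 23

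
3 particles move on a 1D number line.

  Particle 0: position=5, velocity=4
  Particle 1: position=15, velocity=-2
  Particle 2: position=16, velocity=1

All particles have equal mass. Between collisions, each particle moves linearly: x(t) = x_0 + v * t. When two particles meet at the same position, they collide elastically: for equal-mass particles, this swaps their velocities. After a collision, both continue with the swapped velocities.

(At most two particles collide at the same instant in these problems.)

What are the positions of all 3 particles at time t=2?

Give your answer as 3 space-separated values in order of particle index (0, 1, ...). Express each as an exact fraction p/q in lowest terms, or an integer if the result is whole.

Answer: 11 13 18

Derivation:
Collision at t=5/3: particles 0 and 1 swap velocities; positions: p0=35/3 p1=35/3 p2=53/3; velocities now: v0=-2 v1=4 v2=1
Advance to t=2 (no further collisions before then); velocities: v0=-2 v1=4 v2=1; positions = 11 13 18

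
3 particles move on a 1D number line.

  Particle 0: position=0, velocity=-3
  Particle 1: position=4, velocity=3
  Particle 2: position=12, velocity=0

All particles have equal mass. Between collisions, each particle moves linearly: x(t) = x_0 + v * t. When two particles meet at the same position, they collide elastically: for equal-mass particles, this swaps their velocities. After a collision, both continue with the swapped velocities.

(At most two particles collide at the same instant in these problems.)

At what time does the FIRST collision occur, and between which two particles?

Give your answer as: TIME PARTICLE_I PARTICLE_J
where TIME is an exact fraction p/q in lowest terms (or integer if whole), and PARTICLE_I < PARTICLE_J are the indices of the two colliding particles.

Pair (0,1): pos 0,4 vel -3,3 -> not approaching (rel speed -6 <= 0)
Pair (1,2): pos 4,12 vel 3,0 -> gap=8, closing at 3/unit, collide at t=8/3
Earliest collision: t=8/3 between 1 and 2

Answer: 8/3 1 2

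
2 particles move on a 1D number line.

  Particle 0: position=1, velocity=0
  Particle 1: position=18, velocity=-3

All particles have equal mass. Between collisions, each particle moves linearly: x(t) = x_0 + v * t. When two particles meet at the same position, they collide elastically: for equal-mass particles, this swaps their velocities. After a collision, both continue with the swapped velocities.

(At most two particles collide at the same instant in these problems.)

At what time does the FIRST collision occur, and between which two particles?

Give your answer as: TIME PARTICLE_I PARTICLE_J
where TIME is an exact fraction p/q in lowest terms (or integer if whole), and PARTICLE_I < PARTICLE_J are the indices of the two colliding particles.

Answer: 17/3 0 1

Derivation:
Pair (0,1): pos 1,18 vel 0,-3 -> gap=17, closing at 3/unit, collide at t=17/3
Earliest collision: t=17/3 between 0 and 1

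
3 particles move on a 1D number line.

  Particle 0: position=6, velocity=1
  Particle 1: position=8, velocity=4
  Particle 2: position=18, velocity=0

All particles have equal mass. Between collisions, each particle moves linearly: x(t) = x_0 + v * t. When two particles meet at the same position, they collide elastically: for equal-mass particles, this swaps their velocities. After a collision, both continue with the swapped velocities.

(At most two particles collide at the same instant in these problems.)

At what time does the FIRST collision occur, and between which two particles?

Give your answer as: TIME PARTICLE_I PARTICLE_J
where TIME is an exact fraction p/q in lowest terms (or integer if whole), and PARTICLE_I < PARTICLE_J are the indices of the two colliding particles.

Answer: 5/2 1 2

Derivation:
Pair (0,1): pos 6,8 vel 1,4 -> not approaching (rel speed -3 <= 0)
Pair (1,2): pos 8,18 vel 4,0 -> gap=10, closing at 4/unit, collide at t=5/2
Earliest collision: t=5/2 between 1 and 2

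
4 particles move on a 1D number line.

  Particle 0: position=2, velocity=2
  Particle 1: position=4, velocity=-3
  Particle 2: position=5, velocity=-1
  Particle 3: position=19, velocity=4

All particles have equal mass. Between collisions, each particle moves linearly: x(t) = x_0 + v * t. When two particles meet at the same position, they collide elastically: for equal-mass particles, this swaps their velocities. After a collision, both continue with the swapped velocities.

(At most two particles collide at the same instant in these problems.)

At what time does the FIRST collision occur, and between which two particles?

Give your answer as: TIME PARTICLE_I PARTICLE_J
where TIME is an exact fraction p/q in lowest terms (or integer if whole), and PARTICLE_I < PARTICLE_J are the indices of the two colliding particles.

Answer: 2/5 0 1

Derivation:
Pair (0,1): pos 2,4 vel 2,-3 -> gap=2, closing at 5/unit, collide at t=2/5
Pair (1,2): pos 4,5 vel -3,-1 -> not approaching (rel speed -2 <= 0)
Pair (2,3): pos 5,19 vel -1,4 -> not approaching (rel speed -5 <= 0)
Earliest collision: t=2/5 between 0 and 1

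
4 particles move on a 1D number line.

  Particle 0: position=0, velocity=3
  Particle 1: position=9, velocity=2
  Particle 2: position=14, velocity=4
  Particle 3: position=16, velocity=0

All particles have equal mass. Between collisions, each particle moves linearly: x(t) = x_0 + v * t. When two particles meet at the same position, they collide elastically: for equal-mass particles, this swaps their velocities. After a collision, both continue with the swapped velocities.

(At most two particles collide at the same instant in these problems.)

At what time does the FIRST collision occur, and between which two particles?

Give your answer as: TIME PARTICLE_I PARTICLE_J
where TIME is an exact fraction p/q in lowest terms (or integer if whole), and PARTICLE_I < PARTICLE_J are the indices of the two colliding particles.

Answer: 1/2 2 3

Derivation:
Pair (0,1): pos 0,9 vel 3,2 -> gap=9, closing at 1/unit, collide at t=9
Pair (1,2): pos 9,14 vel 2,4 -> not approaching (rel speed -2 <= 0)
Pair (2,3): pos 14,16 vel 4,0 -> gap=2, closing at 4/unit, collide at t=1/2
Earliest collision: t=1/2 between 2 and 3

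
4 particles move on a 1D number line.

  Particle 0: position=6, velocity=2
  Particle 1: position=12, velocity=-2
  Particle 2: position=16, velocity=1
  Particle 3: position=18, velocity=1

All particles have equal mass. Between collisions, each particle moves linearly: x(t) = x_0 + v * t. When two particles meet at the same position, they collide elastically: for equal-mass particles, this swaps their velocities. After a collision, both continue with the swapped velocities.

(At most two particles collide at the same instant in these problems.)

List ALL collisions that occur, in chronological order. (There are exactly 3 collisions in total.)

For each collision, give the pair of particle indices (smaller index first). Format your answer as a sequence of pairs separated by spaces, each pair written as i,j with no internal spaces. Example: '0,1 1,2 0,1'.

Collision at t=3/2: particles 0 and 1 swap velocities; positions: p0=9 p1=9 p2=35/2 p3=39/2; velocities now: v0=-2 v1=2 v2=1 v3=1
Collision at t=10: particles 1 and 2 swap velocities; positions: p0=-8 p1=26 p2=26 p3=28; velocities now: v0=-2 v1=1 v2=2 v3=1
Collision at t=12: particles 2 and 3 swap velocities; positions: p0=-12 p1=28 p2=30 p3=30; velocities now: v0=-2 v1=1 v2=1 v3=2

Answer: 0,1 1,2 2,3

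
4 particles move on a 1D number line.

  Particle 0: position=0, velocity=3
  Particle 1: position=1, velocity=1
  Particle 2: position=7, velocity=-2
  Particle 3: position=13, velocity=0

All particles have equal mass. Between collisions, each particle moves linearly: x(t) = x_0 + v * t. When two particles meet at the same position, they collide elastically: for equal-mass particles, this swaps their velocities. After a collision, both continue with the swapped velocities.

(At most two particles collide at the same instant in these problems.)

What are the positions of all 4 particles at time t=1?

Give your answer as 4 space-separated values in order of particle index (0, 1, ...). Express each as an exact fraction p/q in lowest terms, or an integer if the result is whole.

Collision at t=1/2: particles 0 and 1 swap velocities; positions: p0=3/2 p1=3/2 p2=6 p3=13; velocities now: v0=1 v1=3 v2=-2 v3=0
Advance to t=1 (no further collisions before then); velocities: v0=1 v1=3 v2=-2 v3=0; positions = 2 3 5 13

Answer: 2 3 5 13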